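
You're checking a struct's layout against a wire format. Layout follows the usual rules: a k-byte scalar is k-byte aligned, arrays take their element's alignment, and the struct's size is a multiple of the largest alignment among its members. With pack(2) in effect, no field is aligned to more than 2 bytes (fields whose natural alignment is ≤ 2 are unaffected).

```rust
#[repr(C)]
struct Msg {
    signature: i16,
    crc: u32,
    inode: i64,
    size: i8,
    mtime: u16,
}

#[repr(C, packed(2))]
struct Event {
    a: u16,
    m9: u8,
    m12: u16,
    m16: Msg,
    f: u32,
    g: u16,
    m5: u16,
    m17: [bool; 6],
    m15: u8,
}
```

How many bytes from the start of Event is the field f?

30

Msg: signature at 0 (size 2, align 2) → ends 2; pad 2 to align 4 for crc; crc at 4 (size 4, align 4) → ends 8; inode at 8 (size 8, align 8) → ends 16; size at 16 (size 1, align 1) → ends 17; pad 1 to align 2 for mtime; mtime at 18 (size 2, align 2) → ends 20; tail pad 4 to reach multiple of 8; total 24 bytes, alignment 8
a at 0 (size 2, align 2) → ends 2
m9 at 2 (size 1, align 1) → ends 3
pad 1 to align 2 for m12
m12 at 4 (size 2, align 2) → ends 6
m16 at 6 (size 24, align 2) → ends 30
f at 30 (size 4, align 2) → ends 34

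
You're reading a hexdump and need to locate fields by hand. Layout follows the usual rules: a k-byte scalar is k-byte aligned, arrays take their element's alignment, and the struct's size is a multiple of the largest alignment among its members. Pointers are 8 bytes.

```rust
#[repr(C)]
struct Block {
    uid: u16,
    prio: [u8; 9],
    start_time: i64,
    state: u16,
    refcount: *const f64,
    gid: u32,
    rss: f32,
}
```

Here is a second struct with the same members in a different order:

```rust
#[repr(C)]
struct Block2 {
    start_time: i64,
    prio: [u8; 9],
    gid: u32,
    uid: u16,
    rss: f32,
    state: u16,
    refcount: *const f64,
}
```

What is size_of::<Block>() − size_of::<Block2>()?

0

0..2  uid  (2B, 2-aligned)
2..11  prio  (9B, 1-aligned)
11..16  -- padding (5B)
16..24  start_time  (8B, 8-aligned)
24..26  state  (2B, 2-aligned)
26..32  -- padding (6B)
32..40  refcount  (8B, 8-aligned)
40..44  gid  (4B, 4-aligned)
44..48  rss  (4B, 4-aligned)
sizeof = 48, alignof = 8
— Block2 —
0..8  start_time  (8B, 8-aligned)
8..17  prio  (9B, 1-aligned)
17..20  -- padding (3B)
20..24  gid  (4B, 4-aligned)
24..26  uid  (2B, 2-aligned)
26..28  -- padding (2B)
28..32  rss  (4B, 4-aligned)
32..34  state  (2B, 2-aligned)
34..40  -- padding (6B)
40..48  refcount  (8B, 8-aligned)
sizeof = 48, alignof = 8
48 − 48 = 0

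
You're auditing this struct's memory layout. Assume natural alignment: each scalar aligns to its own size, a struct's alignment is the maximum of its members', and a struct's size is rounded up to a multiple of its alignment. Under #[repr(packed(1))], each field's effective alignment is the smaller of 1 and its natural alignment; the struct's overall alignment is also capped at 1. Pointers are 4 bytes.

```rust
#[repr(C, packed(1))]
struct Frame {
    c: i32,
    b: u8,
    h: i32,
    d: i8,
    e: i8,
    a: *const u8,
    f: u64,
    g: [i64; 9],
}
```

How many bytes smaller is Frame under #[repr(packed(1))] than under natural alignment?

natural layout:
  c at 0 (size 4, align 4) → ends 4
  b at 4 (size 1, align 1) → ends 5
  pad 3 to align 4 for h
  h at 8 (size 4, align 4) → ends 12
  d at 12 (size 1, align 1) → ends 13
  e at 13 (size 1, align 1) → ends 14
  pad 2 to align 4 for a
  a at 16 (size 4, align 4) → ends 20
  pad 4 to align 8 for f
  f at 24 (size 8, align 8) → ends 32
  g at 32 (size 72, align 8) → ends 104
  total 104 bytes, alignment 8
packed(1) layout:
  c at 0 (size 4, align 1) → ends 4
  b at 4 (size 1, align 1) → ends 5
  h at 5 (size 4, align 1) → ends 9
  d at 9 (size 1, align 1) → ends 10
  e at 10 (size 1, align 1) → ends 11
  a at 11 (size 4, align 1) → ends 15
  f at 15 (size 8, align 1) → ends 23
  g at 23 (size 72, align 1) → ends 95
  total 95 bytes, alignment 1
104 − 95 = 9

9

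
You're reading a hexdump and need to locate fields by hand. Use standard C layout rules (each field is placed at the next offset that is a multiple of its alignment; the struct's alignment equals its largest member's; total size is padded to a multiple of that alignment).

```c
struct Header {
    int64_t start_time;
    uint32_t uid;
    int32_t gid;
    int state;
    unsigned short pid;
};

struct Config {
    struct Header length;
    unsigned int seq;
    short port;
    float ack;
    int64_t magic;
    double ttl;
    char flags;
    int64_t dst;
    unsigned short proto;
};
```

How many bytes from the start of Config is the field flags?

56

Header: 0..8  start_time  (8B, 8-aligned); 8..12  uid  (4B, 4-aligned); 12..16  gid  (4B, 4-aligned); 16..20  state  (4B, 4-aligned); 20..22  pid  (2B, 2-aligned); 22..24  -- tail padding (2B); sizeof = 24, alignof = 8
0..24  length  (24B, 8-aligned)
24..28  seq  (4B, 4-aligned)
28..30  port  (2B, 2-aligned)
30..32  -- padding (2B)
32..36  ack  (4B, 4-aligned)
36..40  -- padding (4B)
40..48  magic  (8B, 8-aligned)
48..56  ttl  (8B, 8-aligned)
56..57  flags  (1B, 1-aligned)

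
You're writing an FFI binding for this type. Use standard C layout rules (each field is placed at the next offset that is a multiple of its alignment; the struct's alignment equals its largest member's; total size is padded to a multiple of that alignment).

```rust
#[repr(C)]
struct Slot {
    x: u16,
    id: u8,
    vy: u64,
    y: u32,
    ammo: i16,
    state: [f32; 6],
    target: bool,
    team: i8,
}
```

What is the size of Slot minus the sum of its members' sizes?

13

0..2  x  (2B, 2-aligned)
2..3  id  (1B, 1-aligned)
3..8  -- padding (5B)
8..16  vy  (8B, 8-aligned)
16..20  y  (4B, 4-aligned)
20..22  ammo  (2B, 2-aligned)
22..24  -- padding (2B)
24..48  state  (24B, 4-aligned)
48..49  target  (1B, 1-aligned)
49..50  team  (1B, 1-aligned)
50..56  -- tail padding (6B)
sizeof = 56, alignof = 8
data bytes 43, size 56 → padding 13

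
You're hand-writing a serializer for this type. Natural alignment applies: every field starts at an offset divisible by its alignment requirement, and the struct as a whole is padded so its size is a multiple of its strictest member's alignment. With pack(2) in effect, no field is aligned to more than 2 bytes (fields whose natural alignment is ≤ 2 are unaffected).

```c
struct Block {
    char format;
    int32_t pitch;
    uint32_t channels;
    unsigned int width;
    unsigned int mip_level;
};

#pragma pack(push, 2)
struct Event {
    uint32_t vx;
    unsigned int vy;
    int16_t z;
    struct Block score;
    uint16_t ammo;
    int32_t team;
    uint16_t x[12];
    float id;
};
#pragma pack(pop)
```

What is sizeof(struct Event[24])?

1536

Block: @0: format [1B, align 1] → 1; +3 pad (align 4); @4: pitch [4B, align 4] → 8; @8: channels [4B, align 4] → 12; @12: width [4B, align 4] → 16; @16: mip_level [4B, align 4] → 20; size 20, align 4
@0: vx [4B, align 2] → 4
@4: vy [4B, align 2] → 8
@8: z [2B, align 2] → 10
@10: score [20B, align 2] → 30
@30: ammo [2B, align 2] → 32
@32: team [4B, align 2] → 36
@36: x [24B, align 2] → 60
@60: id [4B, align 2] → 64
size 64, align 2
array of 24: 24 × 64 = 1536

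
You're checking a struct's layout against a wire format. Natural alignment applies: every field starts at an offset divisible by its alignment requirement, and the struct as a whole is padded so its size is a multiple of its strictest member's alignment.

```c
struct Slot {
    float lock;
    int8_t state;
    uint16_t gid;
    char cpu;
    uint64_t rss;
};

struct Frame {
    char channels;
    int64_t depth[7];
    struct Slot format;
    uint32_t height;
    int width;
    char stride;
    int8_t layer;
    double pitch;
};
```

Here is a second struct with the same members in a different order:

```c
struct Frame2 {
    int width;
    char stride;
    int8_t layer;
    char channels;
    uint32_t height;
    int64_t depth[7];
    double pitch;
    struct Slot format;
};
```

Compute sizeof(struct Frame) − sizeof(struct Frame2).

Slot: @0: lock [4B, align 4] → 4; @4: state [1B, align 1] → 5; +1 pad (align 2); @6: gid [2B, align 2] → 8; @8: cpu [1B, align 1] → 9; +7 pad (align 8); @16: rss [8B, align 8] → 24; size 24, align 8
@0: channels [1B, align 1] → 1
+7 pad (align 8)
@8: depth [56B, align 8] → 64
@64: format [24B, align 8] → 88
@88: height [4B, align 4] → 92
@92: width [4B, align 4] → 96
@96: stride [1B, align 1] → 97
@97: layer [1B, align 1] → 98
+6 pad (align 8)
@104: pitch [8B, align 8] → 112
size 112, align 8
— Frame2 —
@0: width [4B, align 4] → 4
@4: stride [1B, align 1] → 5
@5: layer [1B, align 1] → 6
@6: channels [1B, align 1] → 7
+1 pad (align 4)
@8: height [4B, align 4] → 12
+4 pad (align 8)
@16: depth [56B, align 8] → 72
@72: pitch [8B, align 8] → 80
@80: format [24B, align 8] → 104
size 104, align 8
112 − 104 = 8

8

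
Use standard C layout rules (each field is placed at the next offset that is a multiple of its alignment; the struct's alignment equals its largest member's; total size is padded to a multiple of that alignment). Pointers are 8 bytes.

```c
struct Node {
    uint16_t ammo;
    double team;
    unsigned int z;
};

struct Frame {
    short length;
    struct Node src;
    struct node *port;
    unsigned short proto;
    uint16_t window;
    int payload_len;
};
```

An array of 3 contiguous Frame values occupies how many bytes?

144

Node: @0: ammo [2B, align 2] → 2; +6 pad (align 8); @8: team [8B, align 8] → 16; @16: z [4B, align 4] → 20; +4 tail pad (align 8); size 24, align 8
@0: length [2B, align 2] → 2
+6 pad (align 8)
@8: src [24B, align 8] → 32
@32: port [8B, align 8] → 40
@40: proto [2B, align 2] → 42
@42: window [2B, align 2] → 44
@44: payload_len [4B, align 4] → 48
size 48, align 8
array of 3: 3 × 48 = 144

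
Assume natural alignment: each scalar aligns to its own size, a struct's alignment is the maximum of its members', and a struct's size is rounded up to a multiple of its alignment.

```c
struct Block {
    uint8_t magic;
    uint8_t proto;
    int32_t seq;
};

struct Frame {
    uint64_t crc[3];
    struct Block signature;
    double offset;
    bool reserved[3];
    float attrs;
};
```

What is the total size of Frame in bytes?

48

Block: magic at 0 (size 1, align 1) → ends 1; proto at 1 (size 1, align 1) → ends 2; pad 2 to align 4 for seq; seq at 4 (size 4, align 4) → ends 8; total 8 bytes, alignment 4
crc at 0 (size 24, align 8) → ends 24
signature at 24 (size 8, align 4) → ends 32
offset at 32 (size 8, align 8) → ends 40
reserved at 40 (size 3, align 1) → ends 43
pad 1 to align 4 for attrs
attrs at 44 (size 4, align 4) → ends 48
total 48 bytes, alignment 8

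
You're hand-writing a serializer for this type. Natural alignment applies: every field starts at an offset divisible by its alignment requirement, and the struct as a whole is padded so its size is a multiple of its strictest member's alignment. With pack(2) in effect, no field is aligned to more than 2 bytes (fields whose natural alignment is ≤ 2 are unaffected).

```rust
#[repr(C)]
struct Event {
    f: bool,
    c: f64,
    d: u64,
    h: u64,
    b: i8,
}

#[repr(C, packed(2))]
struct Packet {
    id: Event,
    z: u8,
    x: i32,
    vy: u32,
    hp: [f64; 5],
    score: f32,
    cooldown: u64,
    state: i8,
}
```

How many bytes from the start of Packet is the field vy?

Event: 0..1  f  (1B, 1-aligned); 1..8  -- padding (7B); 8..16  c  (8B, 8-aligned); 16..24  d  (8B, 8-aligned); 24..32  h  (8B, 8-aligned); 32..33  b  (1B, 1-aligned); 33..40  -- tail padding (7B); sizeof = 40, alignof = 8
0..40  id  (40B, 2-aligned)
40..41  z  (1B, 1-aligned)
41..42  -- padding (1B)
42..46  x  (4B, 2-aligned)
46..50  vy  (4B, 2-aligned)

46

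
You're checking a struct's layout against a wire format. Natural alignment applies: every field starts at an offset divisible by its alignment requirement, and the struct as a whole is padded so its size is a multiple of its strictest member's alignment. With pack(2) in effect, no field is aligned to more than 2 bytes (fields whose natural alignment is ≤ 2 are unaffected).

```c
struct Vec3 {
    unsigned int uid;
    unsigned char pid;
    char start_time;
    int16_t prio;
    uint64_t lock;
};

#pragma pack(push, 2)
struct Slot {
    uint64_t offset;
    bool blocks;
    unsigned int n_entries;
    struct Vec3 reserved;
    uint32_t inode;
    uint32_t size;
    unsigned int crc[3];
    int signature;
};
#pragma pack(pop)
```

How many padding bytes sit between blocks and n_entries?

1

Vec3: @0: uid [4B, align 4] → 4; @4: pid [1B, align 1] → 5; @5: start_time [1B, align 1] → 6; @6: prio [2B, align 2] → 8; @8: lock [8B, align 8] → 16; size 16, align 8
@0: offset [8B, align 2] → 8
@8: blocks [1B, align 1] → 9
+1 pad (align 2)
@10: n_entries [4B, align 2] → 14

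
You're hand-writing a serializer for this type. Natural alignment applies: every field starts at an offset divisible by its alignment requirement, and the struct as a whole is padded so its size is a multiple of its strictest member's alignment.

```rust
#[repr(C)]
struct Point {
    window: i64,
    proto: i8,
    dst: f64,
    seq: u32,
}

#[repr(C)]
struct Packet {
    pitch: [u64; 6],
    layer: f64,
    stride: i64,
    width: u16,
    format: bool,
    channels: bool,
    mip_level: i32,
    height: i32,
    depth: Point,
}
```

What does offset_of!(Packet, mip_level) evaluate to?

Point: window at 0 (size 8, align 8) → ends 8; proto at 8 (size 1, align 1) → ends 9; pad 7 to align 8 for dst; dst at 16 (size 8, align 8) → ends 24; seq at 24 (size 4, align 4) → ends 28; tail pad 4 to reach multiple of 8; total 32 bytes, alignment 8
pitch at 0 (size 48, align 8) → ends 48
layer at 48 (size 8, align 8) → ends 56
stride at 56 (size 8, align 8) → ends 64
width at 64 (size 2, align 2) → ends 66
format at 66 (size 1, align 1) → ends 67
channels at 67 (size 1, align 1) → ends 68
mip_level at 68 (size 4, align 4) → ends 72

68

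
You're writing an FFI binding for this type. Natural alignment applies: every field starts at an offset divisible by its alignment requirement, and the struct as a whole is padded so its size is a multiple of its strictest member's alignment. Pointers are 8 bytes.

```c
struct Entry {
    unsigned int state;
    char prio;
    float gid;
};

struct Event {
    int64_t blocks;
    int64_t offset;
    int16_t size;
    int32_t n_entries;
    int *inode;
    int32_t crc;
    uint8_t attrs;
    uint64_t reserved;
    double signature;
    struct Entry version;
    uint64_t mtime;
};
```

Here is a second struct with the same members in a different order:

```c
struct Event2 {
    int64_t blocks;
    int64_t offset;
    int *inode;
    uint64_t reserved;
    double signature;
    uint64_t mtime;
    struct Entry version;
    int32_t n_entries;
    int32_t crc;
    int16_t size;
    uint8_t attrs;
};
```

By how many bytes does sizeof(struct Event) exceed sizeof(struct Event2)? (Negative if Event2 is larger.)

Entry: 0..4  state  (4B, 4-aligned); 4..5  prio  (1B, 1-aligned); 5..8  -- padding (3B); 8..12  gid  (4B, 4-aligned); sizeof = 12, alignof = 4
0..8  blocks  (8B, 8-aligned)
8..16  offset  (8B, 8-aligned)
16..18  size  (2B, 2-aligned)
18..20  -- padding (2B)
20..24  n_entries  (4B, 4-aligned)
24..32  inode  (8B, 8-aligned)
32..36  crc  (4B, 4-aligned)
36..37  attrs  (1B, 1-aligned)
37..40  -- padding (3B)
40..48  reserved  (8B, 8-aligned)
48..56  signature  (8B, 8-aligned)
56..68  version  (12B, 4-aligned)
68..72  -- padding (4B)
72..80  mtime  (8B, 8-aligned)
sizeof = 80, alignof = 8
— Event2 —
0..8  blocks  (8B, 8-aligned)
8..16  offset  (8B, 8-aligned)
16..24  inode  (8B, 8-aligned)
24..32  reserved  (8B, 8-aligned)
32..40  signature  (8B, 8-aligned)
40..48  mtime  (8B, 8-aligned)
48..60  version  (12B, 4-aligned)
60..64  n_entries  (4B, 4-aligned)
64..68  crc  (4B, 4-aligned)
68..70  size  (2B, 2-aligned)
70..71  attrs  (1B, 1-aligned)
71..72  -- tail padding (1B)
sizeof = 72, alignof = 8
80 − 72 = 8

8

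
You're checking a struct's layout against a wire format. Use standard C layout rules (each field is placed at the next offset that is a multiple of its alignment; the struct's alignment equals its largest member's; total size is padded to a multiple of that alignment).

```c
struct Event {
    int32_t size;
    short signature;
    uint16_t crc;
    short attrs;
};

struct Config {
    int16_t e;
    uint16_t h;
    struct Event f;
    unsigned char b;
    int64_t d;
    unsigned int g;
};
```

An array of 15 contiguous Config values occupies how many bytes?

600

Event: @0: size [4B, align 4] → 4; @4: signature [2B, align 2] → 6; @6: crc [2B, align 2] → 8; @8: attrs [2B, align 2] → 10; +2 tail pad (align 4); size 12, align 4
@0: e [2B, align 2] → 2
@2: h [2B, align 2] → 4
@4: f [12B, align 4] → 16
@16: b [1B, align 1] → 17
+7 pad (align 8)
@24: d [8B, align 8] → 32
@32: g [4B, align 4] → 36
+4 tail pad (align 8)
size 40, align 8
array of 15: 15 × 40 = 600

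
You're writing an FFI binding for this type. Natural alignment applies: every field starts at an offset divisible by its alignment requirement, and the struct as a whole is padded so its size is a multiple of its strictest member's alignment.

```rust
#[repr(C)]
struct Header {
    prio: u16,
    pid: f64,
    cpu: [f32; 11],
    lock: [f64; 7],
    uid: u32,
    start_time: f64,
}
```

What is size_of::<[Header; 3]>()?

@0: prio [2B, align 2] → 2
+6 pad (align 8)
@8: pid [8B, align 8] → 16
@16: cpu [44B, align 4] → 60
+4 pad (align 8)
@64: lock [56B, align 8] → 120
@120: uid [4B, align 4] → 124
+4 pad (align 8)
@128: start_time [8B, align 8] → 136
size 136, align 8
array of 3: 3 × 136 = 408

408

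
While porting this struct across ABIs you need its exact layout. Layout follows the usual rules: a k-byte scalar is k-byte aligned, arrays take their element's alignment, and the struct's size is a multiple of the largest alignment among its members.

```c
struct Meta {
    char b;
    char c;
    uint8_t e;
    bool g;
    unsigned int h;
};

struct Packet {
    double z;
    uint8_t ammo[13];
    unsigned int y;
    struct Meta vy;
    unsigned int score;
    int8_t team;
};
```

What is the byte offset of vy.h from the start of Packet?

32

Meta: @0: b [1B, align 1] → 1; @1: c [1B, align 1] → 2; @2: e [1B, align 1] → 3; @3: g [1B, align 1] → 4; @4: h [4B, align 4] → 8; size 8, align 4
@0: z [8B, align 8] → 8
@8: ammo [13B, align 1] → 21
+3 pad (align 4)
@24: y [4B, align 4] → 28
@28: vy [8B, align 4] → 36
within Meta: h at 4
28 + 4 = 32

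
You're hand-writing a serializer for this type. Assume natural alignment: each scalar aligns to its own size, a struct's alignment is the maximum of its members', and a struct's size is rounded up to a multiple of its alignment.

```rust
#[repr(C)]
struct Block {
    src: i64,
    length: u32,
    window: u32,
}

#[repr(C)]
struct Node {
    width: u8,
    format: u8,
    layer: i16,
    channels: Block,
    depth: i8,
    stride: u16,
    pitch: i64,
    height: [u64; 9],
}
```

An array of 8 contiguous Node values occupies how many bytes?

Block: 0..8  src  (8B, 8-aligned); 8..12  length  (4B, 4-aligned); 12..16  window  (4B, 4-aligned); sizeof = 16, alignof = 8
0..1  width  (1B, 1-aligned)
1..2  format  (1B, 1-aligned)
2..4  layer  (2B, 2-aligned)
4..8  -- padding (4B)
8..24  channels  (16B, 8-aligned)
24..25  depth  (1B, 1-aligned)
25..26  -- padding (1B)
26..28  stride  (2B, 2-aligned)
28..32  -- padding (4B)
32..40  pitch  (8B, 8-aligned)
40..112  height  (72B, 8-aligned)
sizeof = 112, alignof = 8
array of 8: 8 × 112 = 896

896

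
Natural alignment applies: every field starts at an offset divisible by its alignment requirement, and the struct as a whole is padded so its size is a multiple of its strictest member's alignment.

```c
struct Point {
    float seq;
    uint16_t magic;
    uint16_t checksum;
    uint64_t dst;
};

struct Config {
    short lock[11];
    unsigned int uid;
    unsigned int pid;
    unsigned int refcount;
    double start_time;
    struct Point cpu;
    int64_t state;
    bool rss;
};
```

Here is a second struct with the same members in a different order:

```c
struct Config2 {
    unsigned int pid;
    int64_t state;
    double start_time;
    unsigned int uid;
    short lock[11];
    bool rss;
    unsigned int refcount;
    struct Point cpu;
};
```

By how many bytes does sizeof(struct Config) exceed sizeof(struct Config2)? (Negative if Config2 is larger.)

Point: 0..4  seq  (4B, 4-aligned); 4..6  magic  (2B, 2-aligned); 6..8  checksum  (2B, 2-aligned); 8..16  dst  (8B, 8-aligned); sizeof = 16, alignof = 8
0..22  lock  (22B, 2-aligned)
22..24  -- padding (2B)
24..28  uid  (4B, 4-aligned)
28..32  pid  (4B, 4-aligned)
32..36  refcount  (4B, 4-aligned)
36..40  -- padding (4B)
40..48  start_time  (8B, 8-aligned)
48..64  cpu  (16B, 8-aligned)
64..72  state  (8B, 8-aligned)
72..73  rss  (1B, 1-aligned)
73..80  -- tail padding (7B)
sizeof = 80, alignof = 8
— Config2 —
0..4  pid  (4B, 4-aligned)
4..8  -- padding (4B)
8..16  state  (8B, 8-aligned)
16..24  start_time  (8B, 8-aligned)
24..28  uid  (4B, 4-aligned)
28..50  lock  (22B, 2-aligned)
50..51  rss  (1B, 1-aligned)
51..52  -- padding (1B)
52..56  refcount  (4B, 4-aligned)
56..72  cpu  (16B, 8-aligned)
sizeof = 72, alignof = 8
80 − 72 = 8

8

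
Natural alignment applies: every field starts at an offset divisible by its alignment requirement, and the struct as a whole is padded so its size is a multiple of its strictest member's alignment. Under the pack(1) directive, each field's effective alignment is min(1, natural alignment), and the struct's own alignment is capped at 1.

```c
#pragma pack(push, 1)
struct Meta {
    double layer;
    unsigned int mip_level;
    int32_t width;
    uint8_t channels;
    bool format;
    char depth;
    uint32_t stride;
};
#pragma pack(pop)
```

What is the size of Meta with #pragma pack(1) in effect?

layer at 0 (size 8, align 1) → ends 8
mip_level at 8 (size 4, align 1) → ends 12
width at 12 (size 4, align 1) → ends 16
channels at 16 (size 1, align 1) → ends 17
format at 17 (size 1, align 1) → ends 18
depth at 18 (size 1, align 1) → ends 19
stride at 19 (size 4, align 1) → ends 23
total 23 bytes, alignment 1

23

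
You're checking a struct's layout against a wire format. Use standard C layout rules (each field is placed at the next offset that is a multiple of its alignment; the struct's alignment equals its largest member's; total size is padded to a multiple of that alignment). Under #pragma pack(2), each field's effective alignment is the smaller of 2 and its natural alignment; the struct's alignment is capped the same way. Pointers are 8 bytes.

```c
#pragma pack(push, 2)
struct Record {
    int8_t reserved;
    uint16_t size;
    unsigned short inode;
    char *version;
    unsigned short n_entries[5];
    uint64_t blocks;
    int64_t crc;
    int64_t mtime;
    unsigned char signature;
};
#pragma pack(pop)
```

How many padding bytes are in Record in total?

@0: reserved [1B, align 1] → 1
+1 pad (align 2)
@2: size [2B, align 2] → 4
@4: inode [2B, align 2] → 6
@6: version [8B, align 2] → 14
@14: n_entries [10B, align 2] → 24
@24: blocks [8B, align 2] → 32
@32: crc [8B, align 2] → 40
@40: mtime [8B, align 2] → 48
@48: signature [1B, align 1] → 49
+1 tail pad (align 2)
size 50, align 2
data bytes 48, size 50 → padding 2

2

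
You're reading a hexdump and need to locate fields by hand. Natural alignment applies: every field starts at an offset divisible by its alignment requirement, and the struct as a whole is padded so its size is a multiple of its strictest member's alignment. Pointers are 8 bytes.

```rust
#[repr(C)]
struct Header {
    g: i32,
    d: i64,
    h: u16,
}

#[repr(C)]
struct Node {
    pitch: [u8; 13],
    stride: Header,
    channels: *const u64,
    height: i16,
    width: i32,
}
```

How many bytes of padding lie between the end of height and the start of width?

2

Header: @0: g [4B, align 4] → 4; +4 pad (align 8); @8: d [8B, align 8] → 16; @16: h [2B, align 2] → 18; +6 tail pad (align 8); size 24, align 8
@0: pitch [13B, align 1] → 13
+3 pad (align 8)
@16: stride [24B, align 8] → 40
@40: channels [8B, align 8] → 48
@48: height [2B, align 2] → 50
+2 pad (align 4)
@52: width [4B, align 4] → 56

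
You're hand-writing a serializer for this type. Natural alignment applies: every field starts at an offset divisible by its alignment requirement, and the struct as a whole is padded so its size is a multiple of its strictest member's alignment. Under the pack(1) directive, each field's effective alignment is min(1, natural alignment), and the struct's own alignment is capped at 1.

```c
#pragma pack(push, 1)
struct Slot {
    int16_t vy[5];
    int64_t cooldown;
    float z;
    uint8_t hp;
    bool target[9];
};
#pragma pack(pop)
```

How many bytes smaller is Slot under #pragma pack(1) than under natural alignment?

8

natural layout:
  0..10  vy  (10B, 2-aligned)
  10..16  -- padding (6B)
  16..24  cooldown  (8B, 8-aligned)
  24..28  z  (4B, 4-aligned)
  28..29  hp  (1B, 1-aligned)
  29..38  target  (9B, 1-aligned)
  38..40  -- tail padding (2B)
  sizeof = 40, alignof = 8
packed(1) layout:
  0..10  vy  (10B, 1-aligned)
  10..18  cooldown  (8B, 1-aligned)
  18..22  z  (4B, 1-aligned)
  22..23  hp  (1B, 1-aligned)
  23..32  target  (9B, 1-aligned)
  sizeof = 32, alignof = 1
40 − 32 = 8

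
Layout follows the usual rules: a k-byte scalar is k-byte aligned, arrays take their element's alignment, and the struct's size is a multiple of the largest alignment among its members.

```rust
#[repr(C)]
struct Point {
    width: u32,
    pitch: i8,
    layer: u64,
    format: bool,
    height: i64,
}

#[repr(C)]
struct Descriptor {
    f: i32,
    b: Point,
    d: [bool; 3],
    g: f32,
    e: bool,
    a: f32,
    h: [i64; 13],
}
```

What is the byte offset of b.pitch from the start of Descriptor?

Point: @0: width [4B, align 4] → 4; @4: pitch [1B, align 1] → 5; +3 pad (align 8); @8: layer [8B, align 8] → 16; @16: format [1B, align 1] → 17; +7 pad (align 8); @24: height [8B, align 8] → 32; size 32, align 8
@0: f [4B, align 4] → 4
+4 pad (align 8)
@8: b [32B, align 8] → 40
within Point: pitch at 4
8 + 4 = 12

12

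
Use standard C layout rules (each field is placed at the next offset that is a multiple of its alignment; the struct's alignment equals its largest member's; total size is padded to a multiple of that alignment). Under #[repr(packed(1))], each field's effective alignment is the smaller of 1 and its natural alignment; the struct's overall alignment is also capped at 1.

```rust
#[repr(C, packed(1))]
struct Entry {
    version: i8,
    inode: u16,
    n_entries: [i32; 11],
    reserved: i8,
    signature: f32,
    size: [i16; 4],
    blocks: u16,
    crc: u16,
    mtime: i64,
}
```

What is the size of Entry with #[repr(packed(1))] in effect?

@0: version [1B, align 1] → 1
@1: inode [2B, align 1] → 3
@3: n_entries [44B, align 1] → 47
@47: reserved [1B, align 1] → 48
@48: signature [4B, align 1] → 52
@52: size [8B, align 1] → 60
@60: blocks [2B, align 1] → 62
@62: crc [2B, align 1] → 64
@64: mtime [8B, align 1] → 72
size 72, align 1

72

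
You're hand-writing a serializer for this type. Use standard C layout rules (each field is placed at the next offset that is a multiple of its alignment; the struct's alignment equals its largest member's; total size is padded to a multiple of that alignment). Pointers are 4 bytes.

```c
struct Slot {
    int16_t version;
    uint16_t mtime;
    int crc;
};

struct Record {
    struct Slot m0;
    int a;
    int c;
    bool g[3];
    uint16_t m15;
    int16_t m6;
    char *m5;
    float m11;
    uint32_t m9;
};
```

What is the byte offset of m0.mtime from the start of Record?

Slot: version at 0 (size 2, align 2) → ends 2; mtime at 2 (size 2, align 2) → ends 4; crc at 4 (size 4, align 4) → ends 8; total 8 bytes, alignment 4
m0 at 0 (size 8, align 4) → ends 8
within Slot: mtime at 2
0 + 2 = 2

2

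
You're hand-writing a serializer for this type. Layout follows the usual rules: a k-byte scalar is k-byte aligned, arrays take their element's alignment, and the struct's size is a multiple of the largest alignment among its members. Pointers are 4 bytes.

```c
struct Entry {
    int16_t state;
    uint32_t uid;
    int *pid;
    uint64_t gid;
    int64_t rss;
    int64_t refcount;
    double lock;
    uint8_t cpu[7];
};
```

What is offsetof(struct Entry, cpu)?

state at 0 (size 2, align 2) → ends 2
pad 2 to align 4 for uid
uid at 4 (size 4, align 4) → ends 8
pid at 8 (size 4, align 4) → ends 12
pad 4 to align 8 for gid
gid at 16 (size 8, align 8) → ends 24
rss at 24 (size 8, align 8) → ends 32
refcount at 32 (size 8, align 8) → ends 40
lock at 40 (size 8, align 8) → ends 48
cpu at 48 (size 7, align 1) → ends 55

48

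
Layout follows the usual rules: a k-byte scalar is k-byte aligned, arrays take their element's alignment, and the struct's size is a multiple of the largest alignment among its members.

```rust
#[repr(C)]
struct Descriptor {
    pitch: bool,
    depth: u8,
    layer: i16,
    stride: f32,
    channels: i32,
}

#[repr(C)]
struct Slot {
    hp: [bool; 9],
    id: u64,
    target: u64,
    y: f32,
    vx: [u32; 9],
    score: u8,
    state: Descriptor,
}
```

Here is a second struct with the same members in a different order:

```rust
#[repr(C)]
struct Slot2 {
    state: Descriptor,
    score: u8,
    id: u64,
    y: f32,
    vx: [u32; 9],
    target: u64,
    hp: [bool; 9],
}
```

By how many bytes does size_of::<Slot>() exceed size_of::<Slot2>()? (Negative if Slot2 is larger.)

0

Descriptor: pitch at 0 (size 1, align 1) → ends 1; depth at 1 (size 1, align 1) → ends 2; layer at 2 (size 2, align 2) → ends 4; stride at 4 (size 4, align 4) → ends 8; channels at 8 (size 4, align 4) → ends 12; total 12 bytes, alignment 4
hp at 0 (size 9, align 1) → ends 9
pad 7 to align 8 for id
id at 16 (size 8, align 8) → ends 24
target at 24 (size 8, align 8) → ends 32
y at 32 (size 4, align 4) → ends 36
vx at 36 (size 36, align 4) → ends 72
score at 72 (size 1, align 1) → ends 73
pad 3 to align 4 for state
state at 76 (size 12, align 4) → ends 88
total 88 bytes, alignment 8
— Slot2 —
state at 0 (size 12, align 4) → ends 12
score at 12 (size 1, align 1) → ends 13
pad 3 to align 8 for id
id at 16 (size 8, align 8) → ends 24
y at 24 (size 4, align 4) → ends 28
vx at 28 (size 36, align 4) → ends 64
target at 64 (size 8, align 8) → ends 72
hp at 72 (size 9, align 1) → ends 81
tail pad 7 to reach multiple of 8
total 88 bytes, alignment 8
88 − 88 = 0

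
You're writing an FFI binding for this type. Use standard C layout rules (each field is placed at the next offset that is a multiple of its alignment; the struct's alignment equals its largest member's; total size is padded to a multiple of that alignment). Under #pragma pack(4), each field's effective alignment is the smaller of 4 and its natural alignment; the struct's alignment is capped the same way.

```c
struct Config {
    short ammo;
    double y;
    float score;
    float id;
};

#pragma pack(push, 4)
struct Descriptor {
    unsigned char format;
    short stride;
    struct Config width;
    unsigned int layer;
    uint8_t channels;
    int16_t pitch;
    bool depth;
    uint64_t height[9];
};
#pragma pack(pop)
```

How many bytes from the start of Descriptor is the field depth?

Config: 0..2  ammo  (2B, 2-aligned); 2..8  -- padding (6B); 8..16  y  (8B, 8-aligned); 16..20  score  (4B, 4-aligned); 20..24  id  (4B, 4-aligned); sizeof = 24, alignof = 8
0..1  format  (1B, 1-aligned)
1..2  -- padding (1B)
2..4  stride  (2B, 2-aligned)
4..28  width  (24B, 4-aligned)
28..32  layer  (4B, 4-aligned)
32..33  channels  (1B, 1-aligned)
33..34  -- padding (1B)
34..36  pitch  (2B, 2-aligned)
36..37  depth  (1B, 1-aligned)

36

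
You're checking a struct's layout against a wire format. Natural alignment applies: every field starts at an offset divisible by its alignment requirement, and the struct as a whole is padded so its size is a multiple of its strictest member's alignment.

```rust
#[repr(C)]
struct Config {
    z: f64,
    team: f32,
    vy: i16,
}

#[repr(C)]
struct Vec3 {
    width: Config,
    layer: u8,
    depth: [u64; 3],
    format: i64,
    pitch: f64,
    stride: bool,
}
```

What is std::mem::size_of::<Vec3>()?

72 bytes

Config: 0..8  z  (8B, 8-aligned); 8..12  team  (4B, 4-aligned); 12..14  vy  (2B, 2-aligned); 14..16  -- tail padding (2B); sizeof = 16, alignof = 8
0..16  width  (16B, 8-aligned)
16..17  layer  (1B, 1-aligned)
17..24  -- padding (7B)
24..48  depth  (24B, 8-aligned)
48..56  format  (8B, 8-aligned)
56..64  pitch  (8B, 8-aligned)
64..65  stride  (1B, 1-aligned)
65..72  -- tail padding (7B)
sizeof = 72, alignof = 8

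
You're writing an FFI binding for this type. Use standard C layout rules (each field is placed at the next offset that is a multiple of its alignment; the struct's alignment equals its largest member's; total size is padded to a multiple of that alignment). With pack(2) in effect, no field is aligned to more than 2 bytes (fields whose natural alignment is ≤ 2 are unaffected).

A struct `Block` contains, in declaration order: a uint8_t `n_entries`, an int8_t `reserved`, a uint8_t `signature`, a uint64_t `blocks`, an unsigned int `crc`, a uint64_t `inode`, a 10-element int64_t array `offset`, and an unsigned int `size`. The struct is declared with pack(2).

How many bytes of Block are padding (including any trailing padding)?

1

0..1  n_entries  (1B, 1-aligned)
1..2  reserved  (1B, 1-aligned)
2..3  signature  (1B, 1-aligned)
3..4  -- padding (1B)
4..12  blocks  (8B, 2-aligned)
12..16  crc  (4B, 2-aligned)
16..24  inode  (8B, 2-aligned)
24..104  offset  (80B, 2-aligned)
104..108  size  (4B, 2-aligned)
sizeof = 108, alignof = 2
data bytes 107, size 108 → padding 1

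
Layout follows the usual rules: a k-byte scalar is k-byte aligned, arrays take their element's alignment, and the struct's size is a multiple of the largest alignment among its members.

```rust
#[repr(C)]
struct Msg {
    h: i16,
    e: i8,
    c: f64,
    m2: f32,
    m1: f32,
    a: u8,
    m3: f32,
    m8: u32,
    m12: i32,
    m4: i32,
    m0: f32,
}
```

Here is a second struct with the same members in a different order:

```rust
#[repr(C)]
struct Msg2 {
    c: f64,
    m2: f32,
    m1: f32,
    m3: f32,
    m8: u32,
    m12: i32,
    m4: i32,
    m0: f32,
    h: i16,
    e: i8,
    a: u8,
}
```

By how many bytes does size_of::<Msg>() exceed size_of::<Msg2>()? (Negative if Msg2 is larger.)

@0: h [2B, align 2] → 2
@2: e [1B, align 1] → 3
+5 pad (align 8)
@8: c [8B, align 8] → 16
@16: m2 [4B, align 4] → 20
@20: m1 [4B, align 4] → 24
@24: a [1B, align 1] → 25
+3 pad (align 4)
@28: m3 [4B, align 4] → 32
@32: m8 [4B, align 4] → 36
@36: m12 [4B, align 4] → 40
@40: m4 [4B, align 4] → 44
@44: m0 [4B, align 4] → 48
size 48, align 8
— Msg2 —
@0: c [8B, align 8] → 8
@8: m2 [4B, align 4] → 12
@12: m1 [4B, align 4] → 16
@16: m3 [4B, align 4] → 20
@20: m8 [4B, align 4] → 24
@24: m12 [4B, align 4] → 28
@28: m4 [4B, align 4] → 32
@32: m0 [4B, align 4] → 36
@36: h [2B, align 2] → 38
@38: e [1B, align 1] → 39
@39: a [1B, align 1] → 40
size 40, align 8
48 − 40 = 8

8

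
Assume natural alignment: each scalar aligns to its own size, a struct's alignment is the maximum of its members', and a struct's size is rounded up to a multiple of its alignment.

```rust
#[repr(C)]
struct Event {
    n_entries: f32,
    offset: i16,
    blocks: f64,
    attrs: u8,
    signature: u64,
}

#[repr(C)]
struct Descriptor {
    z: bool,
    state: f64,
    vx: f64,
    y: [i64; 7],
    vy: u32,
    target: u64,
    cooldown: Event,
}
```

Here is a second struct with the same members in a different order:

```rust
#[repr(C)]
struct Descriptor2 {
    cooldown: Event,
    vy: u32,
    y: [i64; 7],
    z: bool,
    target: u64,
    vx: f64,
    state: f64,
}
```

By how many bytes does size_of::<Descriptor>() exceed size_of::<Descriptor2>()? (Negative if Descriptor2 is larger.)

Event: 0..4  n_entries  (4B, 4-aligned); 4..6  offset  (2B, 2-aligned); 6..8  -- padding (2B); 8..16  blocks  (8B, 8-aligned); 16..17  attrs  (1B, 1-aligned); 17..24  -- padding (7B); 24..32  signature  (8B, 8-aligned); sizeof = 32, alignof = 8
0..1  z  (1B, 1-aligned)
1..8  -- padding (7B)
8..16  state  (8B, 8-aligned)
16..24  vx  (8B, 8-aligned)
24..80  y  (56B, 8-aligned)
80..84  vy  (4B, 4-aligned)
84..88  -- padding (4B)
88..96  target  (8B, 8-aligned)
96..128  cooldown  (32B, 8-aligned)
sizeof = 128, alignof = 8
— Descriptor2 —
0..32  cooldown  (32B, 8-aligned)
32..36  vy  (4B, 4-aligned)
36..40  -- padding (4B)
40..96  y  (56B, 8-aligned)
96..97  z  (1B, 1-aligned)
97..104  -- padding (7B)
104..112  target  (8B, 8-aligned)
112..120  vx  (8B, 8-aligned)
120..128  state  (8B, 8-aligned)
sizeof = 128, alignof = 8
128 − 128 = 0

0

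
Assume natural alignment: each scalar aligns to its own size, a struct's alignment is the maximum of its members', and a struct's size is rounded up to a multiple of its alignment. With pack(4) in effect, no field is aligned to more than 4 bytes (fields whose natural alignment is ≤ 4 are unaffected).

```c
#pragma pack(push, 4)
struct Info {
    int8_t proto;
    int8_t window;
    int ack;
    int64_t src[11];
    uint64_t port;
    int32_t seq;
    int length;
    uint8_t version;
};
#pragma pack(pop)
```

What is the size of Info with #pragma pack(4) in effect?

@0: proto [1B, align 1] → 1
@1: window [1B, align 1] → 2
+2 pad (align 4)
@4: ack [4B, align 4] → 8
@8: src [88B, align 4] → 96
@96: port [8B, align 4] → 104
@104: seq [4B, align 4] → 108
@108: length [4B, align 4] → 112
@112: version [1B, align 1] → 113
+3 tail pad (align 4)
size 116, align 4

116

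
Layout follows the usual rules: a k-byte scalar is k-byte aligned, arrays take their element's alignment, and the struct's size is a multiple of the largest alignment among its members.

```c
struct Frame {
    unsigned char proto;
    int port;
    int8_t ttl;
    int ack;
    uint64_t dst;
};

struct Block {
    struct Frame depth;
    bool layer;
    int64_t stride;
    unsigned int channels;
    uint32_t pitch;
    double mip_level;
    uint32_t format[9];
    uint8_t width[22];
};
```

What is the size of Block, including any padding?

Frame: proto at 0 (size 1, align 1) → ends 1; pad 3 to align 4 for port; port at 4 (size 4, align 4) → ends 8; ttl at 8 (size 1, align 1) → ends 9; pad 3 to align 4 for ack; ack at 12 (size 4, align 4) → ends 16; dst at 16 (size 8, align 8) → ends 24; total 24 bytes, alignment 8
depth at 0 (size 24, align 8) → ends 24
layer at 24 (size 1, align 1) → ends 25
pad 7 to align 8 for stride
stride at 32 (size 8, align 8) → ends 40
channels at 40 (size 4, align 4) → ends 44
pitch at 44 (size 4, align 4) → ends 48
mip_level at 48 (size 8, align 8) → ends 56
format at 56 (size 36, align 4) → ends 92
width at 92 (size 22, align 1) → ends 114
tail pad 6 to reach multiple of 8
total 120 bytes, alignment 8

120 bytes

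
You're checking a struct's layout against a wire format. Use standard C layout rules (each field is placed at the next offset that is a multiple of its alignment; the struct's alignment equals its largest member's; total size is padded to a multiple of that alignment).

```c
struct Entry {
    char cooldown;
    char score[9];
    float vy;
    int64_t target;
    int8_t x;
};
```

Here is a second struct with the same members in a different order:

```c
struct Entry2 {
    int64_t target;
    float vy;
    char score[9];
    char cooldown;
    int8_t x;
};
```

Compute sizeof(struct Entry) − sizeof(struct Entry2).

8

@0: cooldown [1B, align 1] → 1
@1: score [9B, align 1] → 10
+2 pad (align 4)
@12: vy [4B, align 4] → 16
@16: target [8B, align 8] → 24
@24: x [1B, align 1] → 25
+7 tail pad (align 8)
size 32, align 8
— Entry2 —
@0: target [8B, align 8] → 8
@8: vy [4B, align 4] → 12
@12: score [9B, align 1] → 21
@21: cooldown [1B, align 1] → 22
@22: x [1B, align 1] → 23
+1 tail pad (align 8)
size 24, align 8
32 − 24 = 8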